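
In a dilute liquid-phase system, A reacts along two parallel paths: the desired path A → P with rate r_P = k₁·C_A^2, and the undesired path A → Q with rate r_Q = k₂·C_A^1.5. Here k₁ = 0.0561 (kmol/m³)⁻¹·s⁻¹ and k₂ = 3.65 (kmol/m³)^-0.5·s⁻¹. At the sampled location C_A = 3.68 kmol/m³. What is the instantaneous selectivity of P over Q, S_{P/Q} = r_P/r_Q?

S_{P/Q} = r_P/r_Q = (k₁·C_A^2)/(k₂·C_A^1.5) = (k₁/k₂)·C_A^0.5.
= (0.0561×3.680^2) / (3.65×3.680^1.5) = 0.7597/25.77 = 0.0295.

0.0295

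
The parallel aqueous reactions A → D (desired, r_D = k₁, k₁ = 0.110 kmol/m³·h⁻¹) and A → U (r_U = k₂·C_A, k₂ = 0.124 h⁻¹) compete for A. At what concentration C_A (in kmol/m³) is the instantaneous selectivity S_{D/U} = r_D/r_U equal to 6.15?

S_{D/U} = (k₁/k₂)·C_A⁻¹ ⇒ C_A = (S·k₂/k₁)^(-1).
= (6.15×0.124/0.110)^(-1) = (6.933)^(-1) = 0.144 kmol/m³.

0.144 kmol/m³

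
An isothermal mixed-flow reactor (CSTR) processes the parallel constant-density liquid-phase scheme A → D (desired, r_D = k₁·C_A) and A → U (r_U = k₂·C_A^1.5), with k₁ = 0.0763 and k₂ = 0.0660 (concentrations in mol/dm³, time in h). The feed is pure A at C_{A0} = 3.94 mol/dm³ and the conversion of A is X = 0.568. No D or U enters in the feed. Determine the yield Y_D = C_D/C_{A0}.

0.267

Exit C_A = C_{A0}(1−X) = 3.94×0.432 = 1.702 mol/dm³.
Rates in a CSTR are evaluated at the outlet concentration: r_D = 0.0763×1.702 = 0.1299, r_U = 0.0660×1.702^1.5 = 0.1466.
Fraction of consumed A going to D: r_D/(r_D+r_U) = 0.4698.
C_D = 0.4698·C_{A0}·X = 0.4698×3.94×0.568 = 1.05 mol/dm³; Y_D = C_D/C_{A0} = 0.267.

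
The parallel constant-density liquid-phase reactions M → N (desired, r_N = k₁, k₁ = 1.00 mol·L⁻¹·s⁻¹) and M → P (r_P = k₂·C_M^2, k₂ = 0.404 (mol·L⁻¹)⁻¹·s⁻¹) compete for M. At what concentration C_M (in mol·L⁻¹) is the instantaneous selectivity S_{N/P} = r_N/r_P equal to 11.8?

S_{N/P} = (k₁/k₂)·C_M^-2 ⇒ C_M = (S·k₂/k₁)^(-0.5).
= (11.8×0.404/1.00)^(-0.5) = (4.767)^(-0.5) = 0.458 mol·L⁻¹.

0.458 mol·L⁻¹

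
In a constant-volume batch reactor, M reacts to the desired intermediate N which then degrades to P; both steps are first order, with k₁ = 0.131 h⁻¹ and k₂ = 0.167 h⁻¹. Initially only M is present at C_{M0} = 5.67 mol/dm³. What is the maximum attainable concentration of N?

For a first-order series the maximum intermediate yield is C_{N,max}/C_{M0} = (k₁/k₂)^[k₂/(k₂−k₁)].
= (0.131/0.167)^(0.167/(0.167−0.131)) = (0.7844)^(4.639) = 0.3242.
C_{N,max} = 0.3242×5.67 = 1.84 mol/dm³.

1.84 mol/dm³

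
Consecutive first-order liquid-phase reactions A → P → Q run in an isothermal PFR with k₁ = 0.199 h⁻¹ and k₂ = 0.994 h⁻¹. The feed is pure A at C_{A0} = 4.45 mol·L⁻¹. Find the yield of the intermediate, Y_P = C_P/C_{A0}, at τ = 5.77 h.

0.0786

The intermediate concentration in a first-order A→B→C sequence is C_P = k₁C_{A0}(e^(−k₁τ) − e^(−k₂τ))/(k₂−k₁).
e^(−k₁τ) = e^(−0.199×5.77) = e^(−1.148) = 0.3172; e^(−k₂τ) = e^(−5.735) = 0.003230.
C_P = 0.199×4.45/(0.994−0.199) × (0.3172−0.003230) = 1.114×0.3140 = 0.3497 mol·L⁻¹.
Y_P = C_P/C_{A0} = 0.3497/4.45 = 0.0786.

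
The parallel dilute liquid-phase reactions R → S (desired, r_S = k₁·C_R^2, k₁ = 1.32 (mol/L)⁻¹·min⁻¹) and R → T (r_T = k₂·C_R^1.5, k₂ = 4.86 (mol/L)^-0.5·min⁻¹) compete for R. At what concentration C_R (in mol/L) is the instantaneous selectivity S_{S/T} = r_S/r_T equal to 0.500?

S_{S/T} = (k₁/k₂)·C_R^0.5 ⇒ C_R = (S·k₂/k₁)^(2).
= (0.500×4.86/1.32)^(2) = (1.841)^(2) = 3.39 mol/L.

3.39 mol/L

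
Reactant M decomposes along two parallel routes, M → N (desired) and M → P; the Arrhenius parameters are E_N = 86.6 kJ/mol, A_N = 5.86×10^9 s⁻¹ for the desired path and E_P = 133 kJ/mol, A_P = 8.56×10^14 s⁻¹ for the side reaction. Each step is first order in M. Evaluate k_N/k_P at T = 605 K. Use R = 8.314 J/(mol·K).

Since both paths have the same order in M, the concentration cancels and S_{N/P} = k_N/k_P = (A_N/A_P)·exp[(E_P−E_N)/(RT)].
(E_P−E_N)/(RT) = (133−86.6)×10³/(8.314×605) = 46400/5030 = 9.225.
k_N/k_P = (5.86×10^9/8.56×10^14)·exp(9.225) = 6.846×10^-6 × 10145 = 0.0694.

0.0694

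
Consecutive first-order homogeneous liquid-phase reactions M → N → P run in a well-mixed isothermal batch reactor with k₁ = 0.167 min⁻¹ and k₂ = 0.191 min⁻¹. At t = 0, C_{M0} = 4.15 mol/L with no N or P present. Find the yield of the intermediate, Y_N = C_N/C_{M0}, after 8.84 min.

For first-order series with pure M initially, C_N(t) = k₁C_{M0}/(k₂−k₁)·(e^(−k₁t) − e^(−k₂t)).
e^(−k₁t) = e^(−0.167×8.84) = e^(−1.476) = 0.2285; e^(−k₂t) = e^(−1.688) = 0.1848.
C_N = 0.167×4.15/(0.191−0.167) × (0.2285−0.1848) = 28.88×0.04368 = 1.261 mol/L.
Y_N = C_N/C_{M0} = 1.261/4.15 = 0.304.

0.304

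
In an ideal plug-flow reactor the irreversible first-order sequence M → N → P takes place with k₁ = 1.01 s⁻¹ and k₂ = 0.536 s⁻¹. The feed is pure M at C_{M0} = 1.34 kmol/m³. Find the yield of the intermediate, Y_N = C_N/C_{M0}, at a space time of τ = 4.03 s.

For first-order series with pure M initially, C_N(τ) = k₁C_{M0}/(k₂−k₁)·(e^(−k₁τ) − e^(−k₂τ)).
e^(−k₁τ) = e^(−1.01×4.03) = e^(−4.070) = 0.01707; e^(−k₂τ) = e^(−2.160) = 0.1153.
C_N = 1.01×1.34/(0.536−1.01) × (0.01707−0.1153) = (-2.855)×(-0.09824) = 0.2805 kmol/m³.
Y_N = C_N/C_{M0} = 0.2805/1.34 = 0.209.

0.209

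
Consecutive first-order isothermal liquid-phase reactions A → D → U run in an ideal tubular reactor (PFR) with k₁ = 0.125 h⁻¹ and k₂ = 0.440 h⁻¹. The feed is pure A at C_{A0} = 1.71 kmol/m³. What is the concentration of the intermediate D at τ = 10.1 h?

For first-order series with pure A initially, C_D(τ) = k₁C_{A0}/(k₂−k₁)·(e^(−k₁τ) − e^(−k₂τ)).
e^(−k₁τ) = e^(−0.125×10.1) = e^(−1.262) = 0.2829; e^(−k₂τ) = e^(−4.444) = 0.01175.
C_D = 0.125×1.71/(0.440−0.125) × (0.2829−0.01175) = 0.6786×0.2712 = 0.1840 kmol/m³.

0.184 kmol/m³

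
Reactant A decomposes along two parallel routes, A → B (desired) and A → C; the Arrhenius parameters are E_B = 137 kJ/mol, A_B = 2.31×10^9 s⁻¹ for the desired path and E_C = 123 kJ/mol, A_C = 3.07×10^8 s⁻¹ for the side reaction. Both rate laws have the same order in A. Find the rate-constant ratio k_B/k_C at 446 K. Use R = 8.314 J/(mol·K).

With equal orders, S_{B/C} = k_B/k_C = (A_B/A_C)·exp[(E_C−E_B)/(RT)].
(E_C−E_B)/(RT) = (123−137)×10³/(8.314×446) = -14000/3708 = -3.776.
k_B/k_C = (2.31×10^9/3.07×10^8)·exp(-3.776) = 7.524 × 0.02292 = 0.172.

0.172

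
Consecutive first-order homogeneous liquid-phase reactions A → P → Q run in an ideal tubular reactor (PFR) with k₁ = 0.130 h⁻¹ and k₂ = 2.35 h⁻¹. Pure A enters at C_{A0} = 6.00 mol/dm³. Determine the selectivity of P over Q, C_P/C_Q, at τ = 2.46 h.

For first-order series with pure A initially, C_P(τ) = k₁C_{A0}/(k₂−k₁)·(e^(−k₁τ) − e^(−k₂τ)).
e^(−k₁τ) = e^(−0.130×2.46) = e^(−0.3198) = 0.7263; e^(−k₂τ) = e^(−5.781) = 0.003086.
C_P = 0.130×6.00/(2.35−0.130) × (0.7263−0.003086) = 0.3514×0.7232 = 0.2541 mol/dm³.
C_A = C_{A0}e^(−k₁τ) = 4.358 mol/dm³, so C_Q = C_{A0}−C_A−C_P = 1.388 mol/dm³; C_P/C_Q = 0.183.

0.183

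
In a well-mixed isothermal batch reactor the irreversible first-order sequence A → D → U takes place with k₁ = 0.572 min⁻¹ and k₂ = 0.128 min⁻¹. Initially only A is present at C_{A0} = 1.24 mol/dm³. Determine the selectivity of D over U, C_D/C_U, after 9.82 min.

For first-order series with pure A initially, C_D(t) = k₁C_{A0}/(k₂−k₁)·(e^(−k₁t) − e^(−k₂t)).
e^(−k₁t) = e^(−0.572×9.82) = e^(−5.617) = 0.003635; e^(−k₂t) = e^(−1.257) = 0.2845.
C_D = 0.572×1.24/(0.128−0.572) × (0.003635−0.2845) = (-1.597)×(-0.2809) = 0.4487 mol/dm³.
C_A = C_{A0}e^(−k₁t) = 0.004508 mol/dm³, so C_U = C_{A0}−C_A−C_D = 0.7868 mol/dm³; C_D/C_U = 0.570.

0.570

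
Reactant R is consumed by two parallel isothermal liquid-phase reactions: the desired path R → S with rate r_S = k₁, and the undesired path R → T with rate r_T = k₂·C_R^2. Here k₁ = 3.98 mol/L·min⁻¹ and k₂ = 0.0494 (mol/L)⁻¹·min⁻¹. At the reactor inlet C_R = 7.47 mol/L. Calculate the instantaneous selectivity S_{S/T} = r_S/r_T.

1.44

S_{S/T} = r_S/r_T = (k₁)/(k₂·C_R^2) = (k₁/k₂)·C_R^-2.
= (3.98) / (0.0494×7.470^2) = 3.980/2.757 = 1.44.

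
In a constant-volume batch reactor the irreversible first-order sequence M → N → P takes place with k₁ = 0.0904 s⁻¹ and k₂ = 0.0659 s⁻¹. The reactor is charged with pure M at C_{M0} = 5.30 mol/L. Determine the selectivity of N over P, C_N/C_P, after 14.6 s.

The intermediate concentration in a first-order A→B→C sequence is C_N = k₁C_{M0}(e^(−k₁t) − e^(−k₂t))/(k₂−k₁).
e^(−k₁t) = e^(−0.0904×14.6) = e^(−1.320) = 0.2672; e^(−k₂t) = e^(−0.9621) = 0.3821.
C_N = 0.0904×5.30/(0.0659−0.0904) × (0.2672−0.3821) = (-19.56)×(-0.1149) = 2.247 mol/L.
C_M = C_{M0}e^(−k₁t) = 1.416 mol/L, so C_P = C_{M0}−C_M−C_N = 1.637 mol/L; C_N/C_P = 1.37.

1.37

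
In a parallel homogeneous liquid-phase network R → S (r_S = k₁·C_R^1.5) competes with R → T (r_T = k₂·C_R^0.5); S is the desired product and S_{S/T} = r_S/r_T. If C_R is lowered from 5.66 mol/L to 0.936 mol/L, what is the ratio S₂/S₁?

S_{S/T} = (k₁/k₂)·C_R, so S₂/S₁ = (C_{R,2}/C_{R,1}).
= 0.936/5.66 = 0.165.
Selectivity toward S falls as C_R falls — high-concentration operation is favoured.

0.165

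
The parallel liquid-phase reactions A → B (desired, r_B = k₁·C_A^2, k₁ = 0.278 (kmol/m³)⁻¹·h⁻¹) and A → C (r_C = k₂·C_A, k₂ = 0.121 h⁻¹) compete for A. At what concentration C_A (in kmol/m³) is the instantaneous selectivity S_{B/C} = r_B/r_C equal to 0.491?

S_{B/C} = (k₁/k₂)·C_A ⇒ C_A = S·k₂/k₁.
= 0.491×0.121/0.278 = 0.214 kmol/m³.

0.214 kmol/m³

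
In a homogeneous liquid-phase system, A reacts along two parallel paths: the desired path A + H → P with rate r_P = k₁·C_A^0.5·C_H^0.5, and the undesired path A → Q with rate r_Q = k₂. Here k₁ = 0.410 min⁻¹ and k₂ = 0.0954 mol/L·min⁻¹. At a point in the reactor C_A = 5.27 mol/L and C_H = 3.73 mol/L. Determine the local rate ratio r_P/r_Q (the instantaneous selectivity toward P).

19.1

S_{P/Q} = r_P/r_Q = (k₁·C_A^0.5·C_H^0.5)/(k₂) = (k₁/k₂)·C_A^0.5·C_H^0.5.
= (0.410×5.270^0.5×3.730^0.5) / (0.0954) = 1.818/0.09540 = 19.1.
Since the desired path is higher order in A, keeping C_A high (PFR or concentrated feed) favours P.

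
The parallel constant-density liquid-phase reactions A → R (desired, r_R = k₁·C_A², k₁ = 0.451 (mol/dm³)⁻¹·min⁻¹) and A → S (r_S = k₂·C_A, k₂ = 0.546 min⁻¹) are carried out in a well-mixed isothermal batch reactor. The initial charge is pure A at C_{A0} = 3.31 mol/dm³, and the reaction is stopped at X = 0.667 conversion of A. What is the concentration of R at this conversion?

C_A = C_{A0}(1−X) = 1.102 mol/dm³.
Along a PFR/batch, dC_S/dC_A = −r_S/(r_R+r_S) = −k₂/(k₂+k₁·C_A).
Integrating from C_{A0} to C_A: C_S = (0.546/0.451)·ln[(0.546+0.451·3.31)/(0.546+0.451·1.10)] = 1.211·ln(2.039/1.043) = 0.8113 mol/dm³.
Then C_R = (C_{A0}−C_A) − C_S = 2.208 − 0.8113 = 1.396 mol/dm³.

1.40 mol/dm³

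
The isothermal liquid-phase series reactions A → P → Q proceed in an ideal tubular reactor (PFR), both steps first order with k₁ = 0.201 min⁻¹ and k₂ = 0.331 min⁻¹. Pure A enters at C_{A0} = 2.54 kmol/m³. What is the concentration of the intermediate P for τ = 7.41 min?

0.548 kmol/m³

The intermediate concentration in a first-order A→B→C sequence is C_P = k₁C_{A0}(e^(−k₁τ) − e^(−k₂τ))/(k₂−k₁).
e^(−k₁τ) = e^(−0.201×7.41) = e^(−1.489) = 0.2255; e^(−k₂τ) = e^(−2.453) = 0.08606.
C_P = 0.201×2.54/(0.331−0.201) × (0.2255−0.08606) = 3.927×0.1394 = 0.5476 kmol/m³.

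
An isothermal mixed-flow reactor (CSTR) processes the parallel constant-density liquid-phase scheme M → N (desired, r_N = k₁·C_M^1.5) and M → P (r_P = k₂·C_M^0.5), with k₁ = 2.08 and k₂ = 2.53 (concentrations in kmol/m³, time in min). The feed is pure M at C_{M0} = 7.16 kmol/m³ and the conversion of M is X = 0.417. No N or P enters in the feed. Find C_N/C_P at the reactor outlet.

Exit C_M = C_{M0}(1−X) = 7.16×0.583 = 4.174 kmol/m³.
A CSTR operates uniformly at the exit composition, giving r_N = 17.74 and r_P = 5.169 (each k·C_M^n at C_M = 4.174).
Overall selectivity = C_N/C_P = r_Nτ/(r_Pτ) = r_N/r_P = 3.43.

3.43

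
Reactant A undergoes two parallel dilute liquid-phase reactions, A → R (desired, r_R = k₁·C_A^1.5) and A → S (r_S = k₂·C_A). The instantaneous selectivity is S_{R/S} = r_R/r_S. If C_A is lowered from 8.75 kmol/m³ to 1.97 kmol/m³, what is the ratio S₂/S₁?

S_{R/S} = (k₁/k₂)·C_A^0.5, so S₂/S₁ = (C_{A,2}/C_{A,1})^0.5.
= (1.97/8.75)^0.5 = (0.2251)^0.5 = 0.474.
Selectivity toward R falls as C_A falls — high-concentration operation is favoured.

0.474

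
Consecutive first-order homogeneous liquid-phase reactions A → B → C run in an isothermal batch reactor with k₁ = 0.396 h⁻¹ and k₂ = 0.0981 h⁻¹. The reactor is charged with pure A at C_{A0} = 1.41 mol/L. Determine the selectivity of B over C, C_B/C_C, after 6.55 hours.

Solving the coupled first-order balances gives C_B(t) = [k₁/(k₂−k₁)]·C_{A0}·(e^(−k₁t) − e^(−k₂t)).
e^(−k₁t) = e^(−0.396×6.55) = e^(−2.594) = 0.07474; e^(−k₂t) = e^(−0.6426) = 0.5259.
C_B = 0.396×1.41/(0.0981−0.396) × (0.07474−0.5259) = (-1.874)×(-0.4512) = 0.8457 mol/L.
C_A = C_{A0}e^(−k₁t) = 0.1054 mol/L, so C_C = C_{A0}−C_A−C_B = 0.4589 mol/L; C_B/C_C = 1.84.

1.84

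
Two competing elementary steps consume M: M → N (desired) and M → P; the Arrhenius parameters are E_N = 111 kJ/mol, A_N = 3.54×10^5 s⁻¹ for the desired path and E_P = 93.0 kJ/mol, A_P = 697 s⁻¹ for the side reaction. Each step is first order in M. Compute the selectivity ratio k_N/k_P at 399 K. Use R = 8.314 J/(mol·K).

k_N/k_P = (A_N/A_P)·exp[−(E_N−E_P)/(RT)] = (A_N/A_P)·exp[(E_P−E_N)/(RT)].
(E_P−E_N)/(RT) = (93.0−111)×10³/(8.314×399) = -18000/3317 = -5.426.
k_N/k_P = (3.54×10^5/697)·exp(-5.426) = 507.9 × 0.004400 = 2.23.
Since E_N > E_P, raising the temperature improves selectivity toward N.

2.23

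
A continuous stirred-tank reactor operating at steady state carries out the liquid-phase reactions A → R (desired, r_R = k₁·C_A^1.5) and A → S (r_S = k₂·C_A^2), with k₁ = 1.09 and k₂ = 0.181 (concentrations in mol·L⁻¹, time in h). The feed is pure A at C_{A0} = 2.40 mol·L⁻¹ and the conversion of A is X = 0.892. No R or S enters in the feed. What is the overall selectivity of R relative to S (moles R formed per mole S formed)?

11.8

Exit C_A = C_{A0}(1−X) = 2.40×0.108 = 0.2592 mol·L⁻¹.
In a CSTR the entire volume is at exit conditions, so r_R = 1.09×0.2592^1.5 = 0.1438 and r_S = 0.181×0.2592^2 = 0.01216.
Overall selectivity = C_R/C_S = r_Rτ/(r_Sτ) = r_R/r_S = 11.8.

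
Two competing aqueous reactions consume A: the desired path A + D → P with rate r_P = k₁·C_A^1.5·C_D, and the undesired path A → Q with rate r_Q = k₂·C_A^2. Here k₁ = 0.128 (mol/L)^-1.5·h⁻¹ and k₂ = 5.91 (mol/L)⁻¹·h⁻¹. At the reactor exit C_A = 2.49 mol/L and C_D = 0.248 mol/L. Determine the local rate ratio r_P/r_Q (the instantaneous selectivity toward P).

S_{P/Q} = r_P/r_Q = (k₁·C_A^1.5·C_D)/(k₂·C_A^2) = (k₁/k₂)·C_A^-0.5·C_D.
= (0.128×2.490^1.5×0.2480) / (5.91×2.490^2) = 0.1247/36.64 = 0.00340.

0.00340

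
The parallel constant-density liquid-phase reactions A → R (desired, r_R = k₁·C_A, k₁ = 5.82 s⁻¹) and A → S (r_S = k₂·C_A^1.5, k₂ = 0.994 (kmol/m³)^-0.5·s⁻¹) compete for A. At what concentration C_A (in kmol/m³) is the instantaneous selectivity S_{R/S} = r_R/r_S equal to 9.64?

S_{R/S} = (k₁/k₂)·C_A^-0.5 ⇒ C_A = (S·k₂/k₁)^(-2).
= (9.64×0.994/5.82)^(-2) = (1.646)^(-2) = 0.369 kmol/m³.

0.369 kmol/m³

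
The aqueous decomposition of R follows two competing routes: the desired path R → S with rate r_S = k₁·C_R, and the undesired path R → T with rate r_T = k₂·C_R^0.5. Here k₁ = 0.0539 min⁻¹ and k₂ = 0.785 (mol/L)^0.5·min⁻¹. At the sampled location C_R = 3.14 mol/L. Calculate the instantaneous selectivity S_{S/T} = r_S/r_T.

0.122

S_{S/T} = r_S/r_T = (k₁·C_R)/(k₂·C_R^0.5) = (k₁/k₂)·C_R^0.5.
= (0.0539×3.140) / (0.785×3.140^0.5) = 0.1692/1.391 = 0.122.
Since the desired path is higher order in R, keeping C_R high (PFR or concentrated feed) favours S.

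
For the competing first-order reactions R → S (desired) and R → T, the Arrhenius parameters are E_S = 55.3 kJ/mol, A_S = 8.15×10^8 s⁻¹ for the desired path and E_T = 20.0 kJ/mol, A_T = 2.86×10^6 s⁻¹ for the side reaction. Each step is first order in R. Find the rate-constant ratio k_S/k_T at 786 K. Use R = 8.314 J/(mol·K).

1.28

Since both paths have the same order in R, the concentration cancels and S_{S/T} = k_S/k_T = (A_S/A_T)·exp[(E_T−E_S)/(RT)].
(E_T−E_S)/(RT) = (20.0−55.3)×10³/(8.314×786) = -35300/6535 = -5.402.
k_S/k_T = (8.15×10^8/2.86×10^6)·exp(-5.402) = 285.0 × 0.004508 = 1.28.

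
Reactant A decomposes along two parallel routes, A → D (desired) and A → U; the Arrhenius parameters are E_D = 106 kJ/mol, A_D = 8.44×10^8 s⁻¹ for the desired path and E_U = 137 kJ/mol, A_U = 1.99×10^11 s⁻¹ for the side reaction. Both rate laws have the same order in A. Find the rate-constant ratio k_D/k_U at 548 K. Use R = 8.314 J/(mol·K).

3.82

With equal orders, S_{D/U} = k_D/k_U = (A_D/A_U)·exp[(E_U−E_D)/(RT)].
(E_U−E_D)/(RT) = (137−106)×10³/(8.314×548) = 31000/4556 = 6.804.
k_D/k_U = (8.44×10^8/1.99×10^11)·exp(6.804) = 0.004241 × 901.5 = 3.82.
Since E_D < E_U, lowering the temperature improves selectivity toward D.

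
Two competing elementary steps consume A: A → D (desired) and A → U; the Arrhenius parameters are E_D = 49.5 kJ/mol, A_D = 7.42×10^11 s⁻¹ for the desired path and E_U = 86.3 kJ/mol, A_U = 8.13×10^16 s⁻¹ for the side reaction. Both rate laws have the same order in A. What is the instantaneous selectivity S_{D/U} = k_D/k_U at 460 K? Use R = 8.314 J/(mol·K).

0.138

With equal orders, S_{D/U} = k_D/k_U = (A_D/A_U)·exp[(E_U−E_D)/(RT)].
(E_U−E_D)/(RT) = (86.3−49.5)×10³/(8.314×460) = 36800/3824 = 9.622.
k_D/k_U = (7.42×10^11/8.13×10^16)·exp(9.622) = 9.127×10^-6 × 15098 = 0.138.
Since E_D < E_U, lowering the temperature improves selectivity toward D.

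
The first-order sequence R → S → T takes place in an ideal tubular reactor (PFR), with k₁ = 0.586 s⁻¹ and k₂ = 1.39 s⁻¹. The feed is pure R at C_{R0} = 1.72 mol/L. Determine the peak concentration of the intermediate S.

0.386 mol/L

For a first-order series the maximum intermediate yield is C_{S,max}/C_{R0} = (k₁/k₂)^[k₂/(k₂−k₁)].
= (0.586/1.39)^(1.39/(1.39−0.586)) = (0.4216)^(1.729) = 0.2246.
C_{S,max} = 0.2246×1.72 = 0.386 mol/L.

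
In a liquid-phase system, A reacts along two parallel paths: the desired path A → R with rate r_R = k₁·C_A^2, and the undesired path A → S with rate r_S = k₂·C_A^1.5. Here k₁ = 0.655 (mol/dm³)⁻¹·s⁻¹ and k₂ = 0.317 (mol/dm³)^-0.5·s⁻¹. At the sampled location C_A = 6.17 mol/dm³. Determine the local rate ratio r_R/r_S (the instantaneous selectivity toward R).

S_{R/S} = r_R/r_S = (k₁·C_A^2)/(k₂·C_A^1.5) = (k₁/k₂)·C_A^0.5.
= (0.655×6.170^2) / (0.317×6.170^1.5) = 24.94/4.858 = 5.13.
Since the desired path is higher order in A, keeping C_A high (PFR or concentrated feed) favours R.

5.13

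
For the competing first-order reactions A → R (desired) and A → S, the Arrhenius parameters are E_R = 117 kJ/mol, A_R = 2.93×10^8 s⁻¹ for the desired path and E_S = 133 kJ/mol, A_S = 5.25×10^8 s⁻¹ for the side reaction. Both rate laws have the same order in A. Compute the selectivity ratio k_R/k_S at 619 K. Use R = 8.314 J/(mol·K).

k_R/k_S = (A_R/A_S)·exp[−(E_R−E_S)/(RT)] = (A_R/A_S)·exp[(E_S−E_R)/(RT)].
(E_S−E_R)/(RT) = (133−117)×10³/(8.314×619) = 16000/5146 = 3.109.
k_R/k_S = (2.93×10^8/5.25×10^8)·exp(3.109) = 0.5581 × 22.40 = 12.5.

12.5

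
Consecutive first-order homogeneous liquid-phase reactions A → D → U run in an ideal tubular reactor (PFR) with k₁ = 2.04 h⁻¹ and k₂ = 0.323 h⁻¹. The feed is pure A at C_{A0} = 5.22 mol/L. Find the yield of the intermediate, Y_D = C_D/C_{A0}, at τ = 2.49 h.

Solving the coupled first-order balances gives C_D(τ) = [k₁/(k₂−k₁)]·C_{A0}·(e^(−k₁τ) − e^(−k₂τ)).
e^(−k₁τ) = e^(−2.04×2.49) = e^(−5.080) = 0.006222; e^(−k₂τ) = e^(−0.8043) = 0.4474.
C_D = 2.04×5.22/(0.323−2.04) × (0.006222−0.4474) = (-6.202)×(-0.4412) = 2.736 mol/L.
Y_D = C_D/C_{A0} = 2.736/5.22 = 0.524.

0.524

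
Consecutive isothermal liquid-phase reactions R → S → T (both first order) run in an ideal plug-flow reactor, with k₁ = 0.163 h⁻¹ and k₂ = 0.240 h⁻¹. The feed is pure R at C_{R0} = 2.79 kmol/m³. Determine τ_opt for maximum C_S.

The intermediate peaks when r₁ = r₂, i.e. k₁e^(−k₁τ) = k₂e^(−k₂τ), giving τ_opt = ln(k₂/k₁)/(k₂−k₁).
= ln(0.240/0.163)/(0.240−0.163) = ln(1.472)/0.07700 = 0.3869/0.07700 = 5.02 h.

5.02 h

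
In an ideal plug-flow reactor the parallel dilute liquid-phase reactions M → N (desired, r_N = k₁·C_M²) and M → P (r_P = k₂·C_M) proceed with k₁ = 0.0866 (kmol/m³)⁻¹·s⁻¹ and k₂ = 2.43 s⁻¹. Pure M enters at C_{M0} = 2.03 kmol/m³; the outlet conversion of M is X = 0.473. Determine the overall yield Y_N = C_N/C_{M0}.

0.0247

C_M = C_{M0}(1−X) = 1.070 kmol/m³.
Along a PFR/batch, dC_P/dC_M = −r_P/(r_N+r_P) = −k₂/(k₂+k₁·C_M).
Integrating from C_{M0} to C_M: C_P = (2.43/0.0866)·ln[(2.43+0.0866·2.03)/(2.43+0.0866·1.07)] = 28.06·ln(2.606/2.523) = 0.9100 kmol/m³.
Then C_N = (C_{M0}−C_M) − C_P = 0.9602 − 0.9100 = 0.05018 kmol/m³.
Y_N = C_N/C_{M0} = 0.05018/2.03 = 0.0247.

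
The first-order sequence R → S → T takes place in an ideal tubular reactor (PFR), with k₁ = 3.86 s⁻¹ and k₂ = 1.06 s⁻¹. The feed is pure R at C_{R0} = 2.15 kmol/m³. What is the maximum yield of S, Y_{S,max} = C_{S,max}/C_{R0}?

Evaluating C_S at τ_opt = ln(k₂/k₁)/(k₂−k₁) gives C_{S,max}/C_{R0} = (k₁/k₂)^[k₂/(k₂−k₁)].
= (3.86/1.06)^(1.06/(1.06−3.86)) = (3.642)^(-0.3786) = 0.6131.

0.613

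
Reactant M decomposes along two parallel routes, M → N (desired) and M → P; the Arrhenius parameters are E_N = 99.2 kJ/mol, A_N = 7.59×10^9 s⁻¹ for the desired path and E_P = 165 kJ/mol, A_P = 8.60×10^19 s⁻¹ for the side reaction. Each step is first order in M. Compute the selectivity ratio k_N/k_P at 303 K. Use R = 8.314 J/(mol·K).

19.5

With equal orders, S_{N/P} = k_N/k_P = (A_N/A_P)·exp[(E_P−E_N)/(RT)].
(E_P−E_N)/(RT) = (165−99.2)×10³/(8.314×303) = 65800/2519 = 26.12.
k_N/k_P = (7.59×10^9/8.60×10^19)·exp(26.12) = 8.826×10^-11 × 2.207×10^11 = 19.5.
Since E_N < E_P, lowering the temperature improves selectivity toward N.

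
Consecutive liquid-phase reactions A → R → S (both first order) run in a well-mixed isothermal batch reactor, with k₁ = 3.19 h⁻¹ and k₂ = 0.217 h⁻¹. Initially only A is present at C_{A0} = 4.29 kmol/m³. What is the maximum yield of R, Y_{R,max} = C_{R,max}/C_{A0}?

Evaluating C_R at t_opt = ln(k₂/k₁)/(k₂−k₁) gives C_{R,max}/C_{A0} = (k₁/k₂)^[k₂/(k₂−k₁)].
= (3.19/0.217)^(0.217/(0.217−3.19)) = (14.70)^(-0.07299) = 0.8219.

0.822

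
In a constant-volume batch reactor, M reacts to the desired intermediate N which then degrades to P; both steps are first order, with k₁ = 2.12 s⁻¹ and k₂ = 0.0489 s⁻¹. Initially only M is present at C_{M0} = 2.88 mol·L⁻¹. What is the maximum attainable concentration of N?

Evaluating C_N at t_opt = ln(k₂/k₁)/(k₂−k₁) gives C_{N,max}/C_{M0} = (k₁/k₂)^[k₂/(k₂−k₁)].
= (2.12/0.0489)^(0.0489/(0.0489−2.12)) = (43.35)^(-0.02361) = 0.9148.
C_{N,max} = 0.9148×2.88 = 2.63 mol·L⁻¹.

2.63 mol·L⁻¹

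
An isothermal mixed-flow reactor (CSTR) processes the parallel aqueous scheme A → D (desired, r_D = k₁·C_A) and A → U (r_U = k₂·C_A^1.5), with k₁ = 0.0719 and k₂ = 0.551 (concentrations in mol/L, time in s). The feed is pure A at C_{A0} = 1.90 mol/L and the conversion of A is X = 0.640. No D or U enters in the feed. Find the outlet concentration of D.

Exit C_A = C_{A0}(1−X) = 1.90×0.360 = 0.6840 mol/L.
Rates in a CSTR are evaluated at the outlet concentration: r_D = 0.0719×0.6840 = 0.04918, r_U = 0.551×0.6840^1.5 = 0.3117.
Fraction of consumed A going to D: r_D/(r_D+r_U) = 0.1363.
C_D = 0.1363·C_{A0}·X = 0.1363×1.90×0.640 = 0.166 mol/L.

0.166 mol/L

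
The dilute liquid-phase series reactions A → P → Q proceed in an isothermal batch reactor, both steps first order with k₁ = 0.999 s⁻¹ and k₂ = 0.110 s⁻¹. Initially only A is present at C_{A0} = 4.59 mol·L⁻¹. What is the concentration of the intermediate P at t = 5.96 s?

2.66 mol·L⁻¹

Solving the coupled first-order balances gives C_P(t) = [k₁/(k₂−k₁)]·C_{A0}·(e^(−k₁t) − e^(−k₂t)).
e^(−k₁t) = e^(−0.999×5.96) = e^(−5.954) = 0.002595; e^(−k₂t) = e^(−0.6556) = 0.5191.
C_P = 0.999×4.59/(0.110−0.999) × (0.002595−0.5191) = (-5.158)×(-0.5165) = 2.664 mol·L⁻¹.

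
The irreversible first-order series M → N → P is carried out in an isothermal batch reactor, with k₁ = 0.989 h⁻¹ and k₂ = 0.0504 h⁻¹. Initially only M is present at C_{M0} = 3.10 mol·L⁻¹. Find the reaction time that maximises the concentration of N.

The intermediate peaks when r₁ = r₂, i.e. k₁e^(−k₁t) = k₂e^(−k₂t), giving t_opt = ln(k₂/k₁)/(k₂−k₁).
= ln(0.0504/0.989)/(0.0504−0.989) = ln(0.05096)/-0.9386 = -2.977/-0.9386 = 3.17 h.

3.17 h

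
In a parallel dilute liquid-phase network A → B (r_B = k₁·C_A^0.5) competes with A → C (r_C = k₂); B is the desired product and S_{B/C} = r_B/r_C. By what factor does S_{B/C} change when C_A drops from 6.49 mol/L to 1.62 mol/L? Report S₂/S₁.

0.500

S_{B/C} = (k₁/k₂)·C_A^0.5, so S₂/S₁ = (C_{A,2}/C_{A,1})^0.5.
= (1.62/6.49)^0.5 = (0.2496)^0.5 = 0.500.
Selectivity toward B falls as C_A falls — high-concentration operation is favoured.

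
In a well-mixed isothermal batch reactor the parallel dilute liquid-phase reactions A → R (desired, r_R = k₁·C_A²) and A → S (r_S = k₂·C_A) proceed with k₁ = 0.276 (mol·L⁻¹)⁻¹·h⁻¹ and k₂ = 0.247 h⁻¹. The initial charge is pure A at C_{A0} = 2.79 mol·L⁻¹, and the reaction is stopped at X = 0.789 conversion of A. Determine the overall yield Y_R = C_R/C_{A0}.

C_A = C_{A0}(1−X) = 0.5887 mol·L⁻¹.
Along a PFR/batch, dC_S/dC_A = −r_S/(r_R+r_S) = −k₂/(k₂+k₁·C_A).
Integrating from C_{A0} to C_A: C_S = (0.247/0.276)·ln[(0.247+0.276·2.79)/(0.247+0.276·0.589)] = 0.8949·ln(1.017/0.4095) = 0.8142 mol·L⁻¹.
Then C_R = (C_{A0}−C_A) − C_S = 2.201 − 0.8142 = 1.387 mol·L⁻¹.
Y_R = C_R/C_{A0} = 1.387/2.79 = 0.497.

0.497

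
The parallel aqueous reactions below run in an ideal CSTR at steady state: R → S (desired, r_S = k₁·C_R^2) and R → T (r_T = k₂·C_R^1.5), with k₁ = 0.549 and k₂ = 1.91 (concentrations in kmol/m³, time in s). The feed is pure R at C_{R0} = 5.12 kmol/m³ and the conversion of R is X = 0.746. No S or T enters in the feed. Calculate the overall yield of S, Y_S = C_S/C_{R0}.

0.184

Exit C_R = C_{R0}(1−X) = 5.12×0.254 = 1.300 kmol/m³.
Rates in a CSTR are evaluated at the outlet concentration: r_S = 0.549×1.300^2 = 0.9285, r_T = 1.91×1.300^1.5 = 2.833.
Fraction of consumed R going to S: r_S/(r_S+r_T) = 0.2469.
C_S = 0.2469·C_{R0}·X = 0.2469×5.12×0.746 = 0.943 kmol/m³; Y_S = C_S/C_{R0} = 0.184.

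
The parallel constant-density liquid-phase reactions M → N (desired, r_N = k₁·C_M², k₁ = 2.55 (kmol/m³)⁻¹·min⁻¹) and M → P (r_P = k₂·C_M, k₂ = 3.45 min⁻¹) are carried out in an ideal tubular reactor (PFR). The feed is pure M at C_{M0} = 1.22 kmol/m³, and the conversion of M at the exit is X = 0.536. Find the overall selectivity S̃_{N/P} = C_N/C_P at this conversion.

C_M = C_{M0}(1−X) = 0.5661 kmol/m³.
Along a PFR/batch, dC_P/dC_M = −r_P/(r_N+r_P) = −k₂/(k₂+k₁·C_M).
Integrating from C_{M0} to C_M: C_P = (3.45/2.55)·ln[(3.45+2.55·1.22)/(3.45+2.55·0.566)] = 1.353·ln(6.561/4.894) = 0.3967 kmol/m³.
Then C_N = (C_{M0}−C_M) − C_P = 0.6539 − 0.3967 = 0.2572 kmol/m³.
S̃_{N/P} = C_N/C_P = 0.2572/0.3967 = 0.648.

0.648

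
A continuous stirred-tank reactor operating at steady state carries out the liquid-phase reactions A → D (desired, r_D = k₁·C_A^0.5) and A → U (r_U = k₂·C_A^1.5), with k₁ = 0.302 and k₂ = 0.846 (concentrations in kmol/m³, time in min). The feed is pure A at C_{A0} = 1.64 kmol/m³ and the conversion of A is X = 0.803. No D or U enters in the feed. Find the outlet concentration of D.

0.691 kmol/m³

Exit C_A = C_{A0}(1−X) = 1.64×0.197 = 0.3231 kmol/m³.
A CSTR operates uniformly at the exit composition, giving r_D = 0.1717 and r_U = 0.1554 (each k·C_A^n at C_A = 0.3231).
Fraction of consumed A going to D: r_D/(r_D+r_U) = 0.5249.
C_D = 0.5249·C_{A0}·X = 0.5249×1.64×0.803 = 0.691 kmol/m³.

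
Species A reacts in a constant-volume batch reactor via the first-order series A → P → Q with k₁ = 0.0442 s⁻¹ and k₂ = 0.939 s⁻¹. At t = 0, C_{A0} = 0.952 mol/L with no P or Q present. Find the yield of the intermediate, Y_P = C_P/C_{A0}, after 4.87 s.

0.0393

For first-order series with pure A initially, C_P(t) = k₁C_{A0}/(k₂−k₁)·(e^(−k₁t) − e^(−k₂t)).
e^(−k₁t) = e^(−0.0442×4.87) = e^(−0.2153) = 0.8063; e^(−k₂t) = e^(−4.573) = 0.01033.
C_P = 0.0442×0.952/(0.939−0.0442) × (0.8063−0.01033) = 0.04703×0.7960 = 0.03743 mol/L.
Y_P = C_P/C_{A0} = 0.03743/0.952 = 0.0393.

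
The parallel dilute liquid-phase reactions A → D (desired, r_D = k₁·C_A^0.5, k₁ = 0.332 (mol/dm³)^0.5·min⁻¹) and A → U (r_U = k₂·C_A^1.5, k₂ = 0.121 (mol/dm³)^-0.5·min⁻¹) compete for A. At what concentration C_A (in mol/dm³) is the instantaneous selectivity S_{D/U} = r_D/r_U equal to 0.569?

S_{D/U} = (k₁/k₂)·C_A⁻¹ ⇒ C_A = (S·k₂/k₁)^(-1).
= (0.569×0.121/0.332)^(-1) = (0.2074)^(-1) = 4.82 mol/dm³.

4.82 mol/dm³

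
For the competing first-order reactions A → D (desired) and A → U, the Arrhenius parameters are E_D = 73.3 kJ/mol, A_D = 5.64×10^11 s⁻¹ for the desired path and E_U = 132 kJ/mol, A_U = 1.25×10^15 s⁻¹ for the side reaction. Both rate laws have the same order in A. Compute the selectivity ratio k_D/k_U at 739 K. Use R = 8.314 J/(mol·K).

6.36

k_D/k_U = (A_D/A_U)·exp[−(E_D−E_U)/(RT)] = (A_D/A_U)·exp[(E_U−E_D)/(RT)].
(E_U−E_D)/(RT) = (132−73.3)×10³/(8.314×739) = 58700/6144 = 9.554.
k_D/k_U = (5.64×10^11/1.25×10^15)·exp(9.554) = 4.512×10^-4 × 14100 = 6.36.
Since E_D < E_U, lowering the temperature improves selectivity toward D.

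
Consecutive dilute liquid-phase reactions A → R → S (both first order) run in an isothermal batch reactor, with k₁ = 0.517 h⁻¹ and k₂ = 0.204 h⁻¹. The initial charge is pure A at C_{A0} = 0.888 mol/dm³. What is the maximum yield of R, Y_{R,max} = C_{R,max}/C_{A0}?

0.545

Evaluating C_R at t_opt = ln(k₂/k₁)/(k₂−k₁) gives C_{R,max}/C_{A0} = (k₁/k₂)^[k₂/(k₂−k₁)].
= (0.517/0.204)^(0.204/(0.204−0.517)) = (2.534)^(-0.6518) = 0.5455.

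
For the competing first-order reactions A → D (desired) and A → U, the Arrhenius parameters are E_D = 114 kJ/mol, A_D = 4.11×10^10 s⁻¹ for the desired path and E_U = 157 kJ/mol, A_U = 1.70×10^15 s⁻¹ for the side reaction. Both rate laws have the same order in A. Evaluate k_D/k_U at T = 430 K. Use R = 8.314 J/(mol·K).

Since both paths have the same order in A, the concentration cancels and S_{D/U} = k_D/k_U = (A_D/A_U)·exp[(E_U−E_D)/(RT)].
(E_U−E_D)/(RT) = (157−114)×10³/(8.314×430) = 43000/3575 = 12.03.
k_D/k_U = (4.11×10^10/1.70×10^15)·exp(12.03) = 2.418×10^-5 × 1.674×10^5 = 4.05.

4.05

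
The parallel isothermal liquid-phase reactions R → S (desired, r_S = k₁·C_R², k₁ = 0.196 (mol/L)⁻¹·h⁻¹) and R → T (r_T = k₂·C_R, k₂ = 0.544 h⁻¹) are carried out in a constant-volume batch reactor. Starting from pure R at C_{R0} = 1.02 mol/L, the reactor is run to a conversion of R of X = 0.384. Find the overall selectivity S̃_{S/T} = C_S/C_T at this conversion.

0.296

C_R = C_{R0}(1−X) = 0.6283 mol/L.
Along a PFR/batch, dC_T/dC_R = −r_T/(r_S+r_T) = −k₂/(k₂+k₁·C_R).
Integrating from C_{R0} to C_R: C_T = (0.544/0.196)·ln[(0.544+0.196·1.02)/(0.544+0.196·0.628)] = 2.776·ln(0.7439/0.6672) = 0.3023 mol/L.
Then C_S = (C_{R0}−C_R) − C_T = 0.3917 − 0.3023 = 0.08938 mol/L.
S̃_{S/T} = C_S/C_T = 0.08938/0.3023 = 0.296.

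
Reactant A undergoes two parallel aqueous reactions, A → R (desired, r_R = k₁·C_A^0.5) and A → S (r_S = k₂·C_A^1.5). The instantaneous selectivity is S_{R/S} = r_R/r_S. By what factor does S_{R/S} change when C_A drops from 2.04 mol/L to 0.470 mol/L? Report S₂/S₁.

S_{R/S} = (k₁/k₂)·C_A⁻¹, so S₂/S₁ = (C_{A,2}/C_{A,1})⁻¹.
= 2.04/0.470 = 4.34.

4.34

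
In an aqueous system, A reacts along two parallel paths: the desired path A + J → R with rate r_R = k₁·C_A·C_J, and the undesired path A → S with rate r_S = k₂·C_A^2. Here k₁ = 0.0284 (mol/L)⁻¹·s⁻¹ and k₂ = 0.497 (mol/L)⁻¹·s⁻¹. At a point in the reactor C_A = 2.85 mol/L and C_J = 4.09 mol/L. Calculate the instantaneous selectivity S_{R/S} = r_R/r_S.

S_{R/S} = r_R/r_S = (k₁·C_A·C_J)/(k₂·C_A^2) = (k₁/k₂)·C_A⁻¹·C_J.
= (0.0284×2.850×4.090) / (0.497×2.850^2) = 0.3310/4.037 = 0.0820.
The undesired path is higher order in A, so low C_A (CSTR or dilute feed) favours R.

0.0820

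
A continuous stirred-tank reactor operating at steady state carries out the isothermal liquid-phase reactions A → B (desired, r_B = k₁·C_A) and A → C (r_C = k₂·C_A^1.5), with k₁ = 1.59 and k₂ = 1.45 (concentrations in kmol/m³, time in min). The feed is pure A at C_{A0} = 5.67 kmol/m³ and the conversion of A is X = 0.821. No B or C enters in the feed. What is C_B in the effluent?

2.43 kmol/m³

Exit C_A = C_{A0}(1−X) = 5.67×0.179 = 1.015 kmol/m³.
In a CSTR the entire volume is at exit conditions, so r_B = 1.59×1.015 = 1.614 and r_C = 1.45×1.015^1.5 = 1.483.
Fraction of consumed A going to B: r_B/(r_B+r_C) = 0.5212.
C_B = 0.5212·C_{A0}·X = 0.5212×5.67×0.821 = 2.43 kmol/m³.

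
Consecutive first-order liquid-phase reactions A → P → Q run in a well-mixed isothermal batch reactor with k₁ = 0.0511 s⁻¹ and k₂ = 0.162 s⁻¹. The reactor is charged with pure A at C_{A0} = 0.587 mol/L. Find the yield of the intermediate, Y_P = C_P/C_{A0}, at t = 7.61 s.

Solving the coupled first-order balances gives C_P(t) = [k₁/(k₂−k₁)]·C_{A0}·(e^(−k₁t) − e^(−k₂t)).
e^(−k₁t) = e^(−0.0511×7.61) = e^(−0.3889) = 0.6778; e^(−k₂t) = e^(−1.233) = 0.2915.
C_P = 0.0511×0.587/(0.162−0.0511) × (0.6778−0.2915) = 0.2705×0.3864 = 0.1045 mol/L.
Y_P = C_P/C_{A0} = 0.1045/0.587 = 0.178.

0.178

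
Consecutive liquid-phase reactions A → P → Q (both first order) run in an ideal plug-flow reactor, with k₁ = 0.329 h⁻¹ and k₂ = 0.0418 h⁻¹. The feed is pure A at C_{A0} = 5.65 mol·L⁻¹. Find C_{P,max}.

At the optimum, C_{P,max}/C_{A0} = (k₁/k₂)^[k₂/(k₂−k₁)].
= (0.329/0.0418)^(0.0418/(0.0418−0.329)) = (7.871)^(-0.1455) = 0.7406.
C_{P,max} = 0.7406×5.65 = 4.18 mol·L⁻¹.

4.18 mol·L⁻¹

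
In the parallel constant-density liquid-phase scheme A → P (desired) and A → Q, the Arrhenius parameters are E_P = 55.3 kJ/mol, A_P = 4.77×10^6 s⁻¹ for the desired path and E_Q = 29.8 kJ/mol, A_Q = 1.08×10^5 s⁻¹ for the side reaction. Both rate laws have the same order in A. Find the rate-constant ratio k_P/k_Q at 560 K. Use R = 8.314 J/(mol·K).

0.185

Since both paths have the same order in A, the concentration cancels and S_{P/Q} = k_P/k_Q = (A_P/A_Q)·exp[(E_Q−E_P)/(RT)].
(E_Q−E_P)/(RT) = (29.8−55.3)×10³/(8.314×560) = -25500/4656 = -5.477.
k_P/k_Q = (4.77×10^6/1.08×10^5)·exp(-5.477) = 44.17 × 0.004182 = 0.185.
Since E_P > E_Q, raising the temperature improves selectivity toward P.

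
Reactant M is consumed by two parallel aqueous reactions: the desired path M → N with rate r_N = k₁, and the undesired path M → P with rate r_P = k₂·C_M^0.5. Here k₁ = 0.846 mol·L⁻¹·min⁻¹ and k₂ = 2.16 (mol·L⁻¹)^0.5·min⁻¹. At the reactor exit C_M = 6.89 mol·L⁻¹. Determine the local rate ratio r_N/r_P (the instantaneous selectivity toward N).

0.149

S_{N/P} = r_N/r_P = (k₁)/(k₂·C_M^0.5) = (k₁/k₂)·C_M^-0.5.
= (0.846) / (2.16×6.890^0.5) = 0.8460/5.670 = 0.149.
The undesired path is higher order in M, so low C_M (CSTR or dilute feed) favours N.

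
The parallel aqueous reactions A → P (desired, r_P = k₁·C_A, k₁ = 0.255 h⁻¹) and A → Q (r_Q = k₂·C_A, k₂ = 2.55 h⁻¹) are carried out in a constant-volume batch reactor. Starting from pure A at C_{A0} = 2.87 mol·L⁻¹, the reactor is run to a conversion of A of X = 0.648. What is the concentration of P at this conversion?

C_A = C_{A0}(1−X) = 1.010 mol·L⁻¹.
Both paths are first order in A, so the instantaneous fraction to P is constant: dC_P/d(−C_A) = k₁/(k₁+k₂) = 0.09091.
C_P = 0.09091·(C_{A0}−C_A) = 0.09091×1.860 = 0.169 mol·L⁻¹.

0.169 mol·L⁻¹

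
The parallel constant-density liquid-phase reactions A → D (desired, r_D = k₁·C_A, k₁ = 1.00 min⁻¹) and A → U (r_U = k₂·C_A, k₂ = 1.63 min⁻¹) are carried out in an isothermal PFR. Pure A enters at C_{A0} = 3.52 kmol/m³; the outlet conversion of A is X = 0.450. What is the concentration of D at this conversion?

0.602 kmol/m³

C_A = C_{A0}(1−X) = 1.936 kmol/m³.
Both paths are first order in A, so the instantaneous fraction to D is constant: dC_D/d(−C_A) = k₁/(k₁+k₂) = 0.3802.
C_D = 0.3802·(C_{A0}−C_A) = 0.3802×1.584 = 0.602 kmol/m³.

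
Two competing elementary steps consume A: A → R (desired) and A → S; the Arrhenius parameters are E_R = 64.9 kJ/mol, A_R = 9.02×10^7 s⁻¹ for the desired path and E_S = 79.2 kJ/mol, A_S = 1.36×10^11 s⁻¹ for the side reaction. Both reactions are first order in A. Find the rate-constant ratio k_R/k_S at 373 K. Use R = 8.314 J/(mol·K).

Since both paths have the same order in A, the concentration cancels and S_{R/S} = k_R/k_S = (A_R/A_S)·exp[(E_S−E_R)/(RT)].
(E_S−E_R)/(RT) = (79.2−64.9)×10³/(8.314×373) = 14300/3101 = 4.611.
k_R/k_S = (9.02×10^7/1.36×10^11)·exp(4.611) = 6.632×10^-4 × 100.6 = 0.0667.
Since E_R < E_S, lowering the temperature improves selectivity toward R.

0.0667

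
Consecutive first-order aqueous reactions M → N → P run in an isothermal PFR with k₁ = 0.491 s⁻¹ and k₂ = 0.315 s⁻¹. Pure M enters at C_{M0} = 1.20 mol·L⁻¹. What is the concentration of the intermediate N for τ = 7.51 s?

0.230 mol·L⁻¹

Solving the coupled first-order balances gives C_N(τ) = [k₁/(k₂−k₁)]·C_{M0}·(e^(−k₁τ) − e^(−k₂τ)).
e^(−k₁τ) = e^(−0.491×7.51) = e^(−3.687) = 0.02504; e^(−k₂τ) = e^(−2.366) = 0.09389.
C_N = 0.491×1.20/(0.315−0.491) × (0.02504−0.09389) = (-3.348)×(-0.06885) = 0.2305 mol·L⁻¹.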